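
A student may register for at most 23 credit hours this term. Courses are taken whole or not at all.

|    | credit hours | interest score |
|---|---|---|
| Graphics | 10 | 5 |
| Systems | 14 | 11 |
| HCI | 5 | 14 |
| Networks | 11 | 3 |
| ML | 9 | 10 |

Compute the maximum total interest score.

25

Treat it as a binary knapsack problem.
Allowing fractional choices, the relaxed optimum would be about 31.1, but courses are indivisible.
HCI + ML: credit hours 5 + 9 = 14 ≤ 23, interest score 14 + 10 = 24.
Systems + HCI: credit hours 14 + 5 = 19 ≤ 23, interest score 11 + 14 = 25.
Best is Systems and HCI with total interest score 25.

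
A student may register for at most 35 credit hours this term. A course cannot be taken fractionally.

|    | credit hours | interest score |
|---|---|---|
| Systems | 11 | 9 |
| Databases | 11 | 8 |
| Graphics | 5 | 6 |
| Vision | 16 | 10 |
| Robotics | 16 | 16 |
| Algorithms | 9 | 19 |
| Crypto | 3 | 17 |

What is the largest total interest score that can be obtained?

58

Systems + Databases + Algorithms + Crypto: credit hours 11 + 11 + 9 + 3 = 34 ≤ 35, interest score 9 + 8 + 19 + 17 = 53.
Graphics + Robotics + Algorithms + Crypto: credit hours 5 + 16 + 9 + 3 = 33 ≤ 35, interest score 6 + 16 + 19 + 17 = 58.
Robotics + Algorithms + Crypto: credit hours 16 + 9 + 3 = 28 ≤ 35, interest score 16 + 19 + 17 = 52.
Best is Graphics, Robotics, Algorithms, and Crypto with total interest score 58.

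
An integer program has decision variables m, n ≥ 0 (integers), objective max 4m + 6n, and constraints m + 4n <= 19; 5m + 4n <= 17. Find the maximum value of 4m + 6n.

Relaxing integrality, the LP optimum is 25.50 at (m,n) = (0, 4.25), which is not an integer point.
(m,n)=(0,4): 1·0+4·4=16≤19, 5·0+4·4=16≤17, objective 24.
(m,n)=(1,3): 1·1+4·3=13≤19, 5·1+4·3=17≤17, objective 22.
The best lattice point is (0,4), giving 24.

24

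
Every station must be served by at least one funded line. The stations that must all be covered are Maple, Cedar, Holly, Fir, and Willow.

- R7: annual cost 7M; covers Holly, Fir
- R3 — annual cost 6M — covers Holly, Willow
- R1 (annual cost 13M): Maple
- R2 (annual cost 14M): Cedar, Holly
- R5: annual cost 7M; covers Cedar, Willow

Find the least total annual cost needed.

Choose R7, R1, and R5: together they cover Maple, Cedar, Holly, Fir, Willow — every station.
Total annual cost: 7 + 13 + 7 = 27.

27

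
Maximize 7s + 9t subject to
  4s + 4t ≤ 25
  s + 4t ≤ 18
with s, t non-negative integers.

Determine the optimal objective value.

50

(s,t)=(2,4): 4·2+4·4=24≤25, 1·2+4·4=18≤18, objective 50.
(s,t)=(3,3): 4·3+4·3=24≤25, 1·3+4·3=15≤18, objective 48.
(s,t)=(1,4): 4·1+4·4=20≤25, 1·1+4·4=17≤18, objective 43.
Maximum is 50 at (s,t)=(2,4).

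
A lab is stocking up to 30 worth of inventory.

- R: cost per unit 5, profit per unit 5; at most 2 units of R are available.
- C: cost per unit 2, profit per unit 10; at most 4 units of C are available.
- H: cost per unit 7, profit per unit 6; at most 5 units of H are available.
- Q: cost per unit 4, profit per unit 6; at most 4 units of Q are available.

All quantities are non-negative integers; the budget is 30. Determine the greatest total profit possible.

69

This is a bounded integer knapsack.
Take 1×R, 4×C, and 4×Q: cost 29 ≤ 30, profit 1·5 + 4·10 + 4·6 = 69.
C has the best ratio (10/2) and is taken to its limit of 4; remaining capacity is filled optimally with the others.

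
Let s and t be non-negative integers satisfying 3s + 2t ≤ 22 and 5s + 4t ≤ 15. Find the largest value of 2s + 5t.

The continuous relaxation peaks at (0, 3.75) with value 18.75; rounding to a feasible lattice point costs some objective.
(s,t)=(0,3): 3·0+2·3=6≤22, 5·0+4·3=12≤15, objective 15.
(s,t)=(1,2): 3·1+2·2=7≤22, 5·1+4·2=13≤15, objective 12.
The best lattice point is (0,3), giving 15.

15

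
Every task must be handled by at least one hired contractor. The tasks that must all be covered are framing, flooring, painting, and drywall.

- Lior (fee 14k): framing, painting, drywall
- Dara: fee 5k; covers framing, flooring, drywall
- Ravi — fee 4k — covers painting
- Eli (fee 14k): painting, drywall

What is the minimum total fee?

Choose Dara and Ravi: together they cover framing, flooring, painting, drywall — every task.
Total fee: 5 + 4 = 9.
No cover costs less than 9.

9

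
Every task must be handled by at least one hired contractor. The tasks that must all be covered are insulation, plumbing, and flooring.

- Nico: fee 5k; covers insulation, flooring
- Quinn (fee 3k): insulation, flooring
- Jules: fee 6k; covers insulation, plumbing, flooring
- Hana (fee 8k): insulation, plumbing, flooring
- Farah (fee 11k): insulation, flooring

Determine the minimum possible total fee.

6

The greedy cost-per-new-task heuristic would pick Quinn and Jules for 9, but a cheaper cover exists.
Jules alone covers insulation, plumbing, flooring — every task.
Total fee: 6.
No cover costs less than 6.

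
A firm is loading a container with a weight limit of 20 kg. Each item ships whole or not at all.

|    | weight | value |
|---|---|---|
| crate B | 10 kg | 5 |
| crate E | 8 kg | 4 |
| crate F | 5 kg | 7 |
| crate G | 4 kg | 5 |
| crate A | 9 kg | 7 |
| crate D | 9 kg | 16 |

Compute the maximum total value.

Treat it as a binary knapsack problem.
Take crate F, crate G, and crate D: weight 5 + 4 + 9 = 18 ≤ 20, value 7 + 5 + 16 = 28.
No other feasible combination does better.

28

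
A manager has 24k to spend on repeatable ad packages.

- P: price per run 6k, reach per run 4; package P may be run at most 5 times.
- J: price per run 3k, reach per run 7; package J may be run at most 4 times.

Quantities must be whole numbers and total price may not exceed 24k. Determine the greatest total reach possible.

2×P and 4×J: price 24 ≤ 24, reach 2·4 + 4·7 = 36.
1×P and 4×J: price 18 ≤ 24, reach 1·4 + 4·7 = 32.
Best is 36.

36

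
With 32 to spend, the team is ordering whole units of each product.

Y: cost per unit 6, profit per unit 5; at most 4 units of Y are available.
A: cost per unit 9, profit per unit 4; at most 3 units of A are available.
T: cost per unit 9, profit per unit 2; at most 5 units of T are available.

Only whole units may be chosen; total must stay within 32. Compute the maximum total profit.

20

Take 4×Y: cost 24 ≤ 32, profit 4·5 = 20.
Y has the best ratio (5/6) and is taken to its limit of 4; remaining capacity is filled optimally with the others.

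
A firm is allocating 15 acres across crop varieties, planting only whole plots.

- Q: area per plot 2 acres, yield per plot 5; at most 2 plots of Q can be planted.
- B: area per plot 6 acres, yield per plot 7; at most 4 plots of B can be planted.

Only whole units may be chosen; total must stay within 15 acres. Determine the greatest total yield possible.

19

This is a bounded integer knapsack.
1×Q and 2×B: area 14 ≤ 15, yield 1·5 + 2·7 = 19.
2×Q and 1×B: area 10 ≤ 15, yield 2·5 + 1·7 = 17.
Best is 19.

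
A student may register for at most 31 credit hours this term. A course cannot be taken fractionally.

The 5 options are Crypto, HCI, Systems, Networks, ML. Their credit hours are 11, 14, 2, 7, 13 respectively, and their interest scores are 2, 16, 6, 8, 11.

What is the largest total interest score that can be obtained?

33

HCI + Systems + Networks: credit hours 14 + 2 + 7 = 23 ≤ 31, interest score 16 + 6 + 8 = 30.
HCI + Systems + ML: credit hours 14 + 2 + 13 = 29 ≤ 31, interest score 16 + 6 + 11 = 33.
HCI + ML: credit hours 14 + 13 = 27 ≤ 31, interest score 16 + 11 = 27.
Best is HCI, Systems, and ML with total interest score 33.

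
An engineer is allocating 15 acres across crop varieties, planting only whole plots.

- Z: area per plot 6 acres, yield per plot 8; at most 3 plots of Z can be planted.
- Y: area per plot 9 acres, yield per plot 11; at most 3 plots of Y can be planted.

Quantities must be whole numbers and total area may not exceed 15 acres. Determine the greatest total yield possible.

This is a bounded integer knapsack.
1×Z and 1×Y: area 15 ≤ 15, yield 1·8 + 1·11 = 19.
2×Z: area 12 ≤ 15, yield 2·8 = 16.
Best is 19.

19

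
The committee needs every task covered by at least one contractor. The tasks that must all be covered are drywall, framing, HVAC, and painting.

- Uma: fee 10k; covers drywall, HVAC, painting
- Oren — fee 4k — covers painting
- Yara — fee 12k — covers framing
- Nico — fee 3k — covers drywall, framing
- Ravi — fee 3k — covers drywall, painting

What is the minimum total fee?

The greedy cost-per-new-task heuristic would pick Nico, Ravi, and Uma for 16, but a cheaper cover exists.
Choose Uma and Nico: together they cover drywall, framing, HVAC, painting — every task.
Total fee: 10 + 3 = 13.
No cover costs less than 13.

13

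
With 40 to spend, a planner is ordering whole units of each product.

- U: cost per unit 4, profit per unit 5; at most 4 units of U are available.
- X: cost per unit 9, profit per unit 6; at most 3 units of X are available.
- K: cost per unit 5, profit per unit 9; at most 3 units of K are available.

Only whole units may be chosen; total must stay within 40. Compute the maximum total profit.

Take 4×U, 1×X, and 3×K: cost 40 ≤ 40, profit 4·5 + 1·6 + 3·9 = 53.
K has the best ratio (9/5) and is taken to its limit of 3; remaining capacity is filled optimally with the others.

53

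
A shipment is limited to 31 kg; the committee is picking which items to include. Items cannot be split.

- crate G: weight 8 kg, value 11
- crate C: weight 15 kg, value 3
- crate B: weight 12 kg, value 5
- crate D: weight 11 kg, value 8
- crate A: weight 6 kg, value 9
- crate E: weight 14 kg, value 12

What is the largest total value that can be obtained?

Take crate G, crate A, and crate E: weight 8 + 6 + 14 = 28 ≤ 31, value 11 + 9 + 12 = 32.
No other feasible combination does better.

32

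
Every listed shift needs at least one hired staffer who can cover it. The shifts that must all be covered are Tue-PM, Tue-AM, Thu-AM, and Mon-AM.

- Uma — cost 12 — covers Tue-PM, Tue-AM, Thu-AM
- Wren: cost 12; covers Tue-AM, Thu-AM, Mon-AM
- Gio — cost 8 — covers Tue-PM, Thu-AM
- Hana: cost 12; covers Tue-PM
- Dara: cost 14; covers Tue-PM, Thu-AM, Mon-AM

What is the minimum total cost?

Choose Wren and Gio: together they cover Tue-PM, Tue-AM, Thu-AM, Mon-AM — every shift.
Total cost: 12 + 8 = 20.

20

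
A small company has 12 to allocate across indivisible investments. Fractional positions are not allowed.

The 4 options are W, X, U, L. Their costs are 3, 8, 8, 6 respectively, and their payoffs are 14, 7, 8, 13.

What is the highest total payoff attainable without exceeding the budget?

This is an integer program with binary decision variables.
W + U: cost 3 + 8 = 11 ≤ 12, payoff 14 + 8 = 22.
W + X: cost 3 + 8 = 11 ≤ 12, payoff 14 + 7 = 21.
W + L: cost 3 + 6 = 9 ≤ 12, payoff 14 + 13 = 27.
Best is W and L with total payoff 27.

27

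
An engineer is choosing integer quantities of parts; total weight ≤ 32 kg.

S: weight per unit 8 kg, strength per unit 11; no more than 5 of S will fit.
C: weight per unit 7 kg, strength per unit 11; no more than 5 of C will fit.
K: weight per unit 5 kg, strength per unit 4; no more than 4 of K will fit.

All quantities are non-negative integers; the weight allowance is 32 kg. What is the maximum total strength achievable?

44

C has the best ratio (11/7); taking only C gives at most 4×11 = 44 (stopped by the weight limit).
Optimal: 4×C: weight 28 ≤ 32, strength 4·11 = 44.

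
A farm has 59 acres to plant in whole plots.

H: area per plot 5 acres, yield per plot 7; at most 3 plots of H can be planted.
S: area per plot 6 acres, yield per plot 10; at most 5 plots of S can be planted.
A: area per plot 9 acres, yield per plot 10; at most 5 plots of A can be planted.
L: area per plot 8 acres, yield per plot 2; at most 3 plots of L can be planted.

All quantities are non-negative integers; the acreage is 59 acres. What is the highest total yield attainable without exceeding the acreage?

Take 2×H, 5×S, and 2×A: area 58 ≤ 59, yield 2·7 + 5·10 + 2·10 = 84.
S has the best ratio (10/6) and is taken to its limit of 5; remaining capacity is filled optimally with the others.

84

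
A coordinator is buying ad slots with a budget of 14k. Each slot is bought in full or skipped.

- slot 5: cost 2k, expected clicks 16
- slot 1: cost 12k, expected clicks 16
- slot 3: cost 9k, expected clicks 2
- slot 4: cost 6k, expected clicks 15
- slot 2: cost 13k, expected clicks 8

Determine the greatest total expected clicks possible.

Allowing fractional choices, the relaxed optimum would be about 39.0, but ad slots are indivisible.
slot 5 + slot 1: cost 2 + 12 = 14 ≤ 14, expected clicks 16 + 16 = 32.
slot 5 + slot 4: cost 2 + 6 = 8 ≤ 14, expected clicks 16 + 15 = 31.
Best is slot 5 and slot 1 with total expected clicks 32.

32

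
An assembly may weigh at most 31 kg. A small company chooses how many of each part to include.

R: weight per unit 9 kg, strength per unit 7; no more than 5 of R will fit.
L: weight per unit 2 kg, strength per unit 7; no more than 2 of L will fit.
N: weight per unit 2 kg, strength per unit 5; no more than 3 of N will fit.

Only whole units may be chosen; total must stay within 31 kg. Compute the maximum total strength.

43

L has the best ratio (7/2); taking only L gives at most 2×7 = 14 (stopped by the supply cap of 2).
Mixing does better — 2×R, 2×L, and 3×N: weight 28 ≤ 31, strength 2·7 + 2·7 + 3·5 = 43.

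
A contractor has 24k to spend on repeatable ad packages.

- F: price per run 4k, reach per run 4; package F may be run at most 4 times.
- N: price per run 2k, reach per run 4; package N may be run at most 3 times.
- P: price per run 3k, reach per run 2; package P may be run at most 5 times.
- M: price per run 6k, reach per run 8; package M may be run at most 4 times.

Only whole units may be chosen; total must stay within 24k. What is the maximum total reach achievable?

36

3×N and 3×M: price 24 ≤ 24, reach 3·4 + 3·8 = 36.
4×M: price 24 ≤ 24, reach 4·8 = 32.
Best is 36.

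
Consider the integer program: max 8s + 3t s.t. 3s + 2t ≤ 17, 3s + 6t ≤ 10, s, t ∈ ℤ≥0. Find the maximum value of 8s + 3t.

24

The continuous relaxation peaks at (3.33, 0) with value 26.67; rounding to a feasible lattice point costs some objective.
(s,t)=(3,0): 3·3+2·0=9≤17, 3·3+6·0=9≤10, objective 24.
(s,t)=(2,0): 3·2+2·0=6≤17, 3·2+6·0=6≤10, objective 16.
Maximum is 24 at (s,t)=(3,0).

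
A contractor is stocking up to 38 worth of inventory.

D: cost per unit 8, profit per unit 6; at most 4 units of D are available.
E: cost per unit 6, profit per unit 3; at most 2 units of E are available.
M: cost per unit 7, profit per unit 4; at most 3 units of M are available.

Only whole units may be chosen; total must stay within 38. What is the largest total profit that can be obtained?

27

Take 4×D and 1×E: cost 38 ≤ 38, profit 4·6 + 1·3 = 27.
D has the best ratio (6/8) and is taken to its limit of 4; remaining capacity is filled optimally with the others.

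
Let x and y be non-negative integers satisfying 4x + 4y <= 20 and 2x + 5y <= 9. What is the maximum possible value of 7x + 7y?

(x,y)=(4,0) is feasible, giving 28.
(x,y)=(3,0) is feasible, giving 21.
No feasible integer point exceeds 28.

28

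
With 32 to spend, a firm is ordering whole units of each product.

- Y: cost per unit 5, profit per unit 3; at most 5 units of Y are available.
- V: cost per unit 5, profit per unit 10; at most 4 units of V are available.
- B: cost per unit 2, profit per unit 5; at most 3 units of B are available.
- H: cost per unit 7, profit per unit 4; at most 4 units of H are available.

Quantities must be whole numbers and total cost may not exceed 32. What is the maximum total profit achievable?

58

B has the best ratio (5/2); taking only B gives at most 3×5 = 15 (stopped by the supply cap of 3).
Mixing does better — 1×Y, 4×V, and 3×B: cost 31 ≤ 32, profit 1·3 + 4·10 + 3·5 = 58.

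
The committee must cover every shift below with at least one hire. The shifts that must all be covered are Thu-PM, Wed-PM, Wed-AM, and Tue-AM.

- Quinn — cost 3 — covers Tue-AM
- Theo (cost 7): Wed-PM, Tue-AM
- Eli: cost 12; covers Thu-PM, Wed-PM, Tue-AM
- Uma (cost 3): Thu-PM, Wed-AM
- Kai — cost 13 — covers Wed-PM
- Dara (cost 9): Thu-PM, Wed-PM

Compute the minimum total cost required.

This is a weighted set-cover instance.
Choose Theo and Uma: together they cover Thu-PM, Wed-PM, Wed-AM, Tue-AM — every shift.
Total cost: 7 + 3 = 10.

10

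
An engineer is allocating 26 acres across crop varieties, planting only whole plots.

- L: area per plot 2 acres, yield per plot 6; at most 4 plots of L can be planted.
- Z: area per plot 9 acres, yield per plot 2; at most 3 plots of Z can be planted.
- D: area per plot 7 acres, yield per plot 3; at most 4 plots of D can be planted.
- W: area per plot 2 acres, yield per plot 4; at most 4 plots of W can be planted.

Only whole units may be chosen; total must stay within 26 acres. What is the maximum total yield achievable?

43

This is a bounded integer knapsack.
L has the best ratio (6/2); taking only L gives at most 4×6 = 24 (stopped by the supply cap of 4).
Mixing does better — 4×L, 1×D, and 4×W: area 23 ≤ 26, yield 4·6 + 1·3 + 4·4 = 43.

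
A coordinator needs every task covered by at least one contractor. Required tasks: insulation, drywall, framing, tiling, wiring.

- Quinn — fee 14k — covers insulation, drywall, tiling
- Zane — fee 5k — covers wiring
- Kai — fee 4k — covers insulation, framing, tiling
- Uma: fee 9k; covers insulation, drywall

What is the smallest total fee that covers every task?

18

Choose Zane, Kai, and Uma: together they cover insulation, drywall, framing, tiling, wiring — every task.
Total fee: 5 + 4 + 9 = 18.
No cover costs less than 18.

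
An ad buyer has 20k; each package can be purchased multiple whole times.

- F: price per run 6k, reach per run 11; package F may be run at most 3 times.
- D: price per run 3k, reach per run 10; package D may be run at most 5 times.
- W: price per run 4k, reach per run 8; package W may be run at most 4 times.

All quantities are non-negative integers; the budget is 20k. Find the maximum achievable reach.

D has the best ratio (10/3); taking only D gives at most 5×10 = 50 (stopped by the supply cap of 5).
Mixing does better — 5×D and 1×W: price 19 ≤ 20, reach 5·10 + 1·8 = 58.

58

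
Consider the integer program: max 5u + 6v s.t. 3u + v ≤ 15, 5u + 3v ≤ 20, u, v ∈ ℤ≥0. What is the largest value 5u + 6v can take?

(u,v)=(0,6): 3·0+1·6=6≤15, 5·0+3·6=18≤20, objective 36.
(u,v)=(1,5): 3·1+1·5=8≤15, 5·1+3·5=20≤20, objective 35.
Maximum is 36 at (u,v)=(0,6).

36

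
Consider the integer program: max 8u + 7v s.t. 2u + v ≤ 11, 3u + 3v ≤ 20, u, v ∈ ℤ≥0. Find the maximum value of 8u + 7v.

47

(u,v)=(5,1) is feasible, giving 47.
(u,v)=(4,2) is feasible, giving 46.
(u,v)=(3,3) is feasible, giving 45.
(u,v)=(5,0) is feasible, giving 40.
The best lattice point is (5,1), giving 47.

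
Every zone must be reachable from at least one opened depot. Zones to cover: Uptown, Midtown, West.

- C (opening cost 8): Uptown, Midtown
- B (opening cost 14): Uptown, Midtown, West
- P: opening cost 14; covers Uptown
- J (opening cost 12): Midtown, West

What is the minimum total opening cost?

The greedy cost-per-new-zone heuristic would pick C and J for 20, but a cheaper cover exists.
B alone covers Uptown, Midtown, West — every zone.
Total opening cost: 14.
No cover costs less than 14.

14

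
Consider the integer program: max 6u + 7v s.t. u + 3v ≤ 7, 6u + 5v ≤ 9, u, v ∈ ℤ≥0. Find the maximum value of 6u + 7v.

Relaxing integrality, the LP optimum is 12.60 at (u,v) = (0, 1.8), which is not an integer point.
(u,v)=(0,1): 1·0+3·1=3≤7, 6·0+5·1=5≤9, objective 7.
(u,v)=(1,0): 1·1+3·0=1≤7, 6·1+5·0=6≤9, objective 6.
Maximum is 7 at (u,v)=(0,1).

7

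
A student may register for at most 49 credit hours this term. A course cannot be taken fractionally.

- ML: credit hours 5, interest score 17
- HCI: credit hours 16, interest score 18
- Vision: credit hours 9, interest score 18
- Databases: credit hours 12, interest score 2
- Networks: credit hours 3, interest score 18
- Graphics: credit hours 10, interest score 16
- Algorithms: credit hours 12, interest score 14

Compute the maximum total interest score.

Allowing fractional choices, the relaxed optimum would be about 94.2, but courses are indivisible.
ML + HCI + Vision + Networks + Graphics: credit hours 5 + 16 + 9 + 3 + 10 = 43 ≤ 49, interest score 17 + 18 + 18 + 18 + 16 = 87.
ML + HCI + Vision + Networks + Algorithms: credit hours 5 + 16 + 9 + 3 + 12 = 45 ≤ 49, interest score 17 + 18 + 18 + 18 + 14 = 85.
Best is ML, HCI, Vision, Networks, and Graphics with total interest score 87.

87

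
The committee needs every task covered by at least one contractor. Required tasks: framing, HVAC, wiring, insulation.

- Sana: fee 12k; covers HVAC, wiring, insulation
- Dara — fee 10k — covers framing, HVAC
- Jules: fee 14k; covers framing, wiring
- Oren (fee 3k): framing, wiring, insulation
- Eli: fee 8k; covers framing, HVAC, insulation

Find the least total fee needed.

11

Choose Oren and Eli: together they cover framing, HVAC, wiring, insulation — every task.
Total fee: 3 + 8 = 11.
No cover costs less than 11.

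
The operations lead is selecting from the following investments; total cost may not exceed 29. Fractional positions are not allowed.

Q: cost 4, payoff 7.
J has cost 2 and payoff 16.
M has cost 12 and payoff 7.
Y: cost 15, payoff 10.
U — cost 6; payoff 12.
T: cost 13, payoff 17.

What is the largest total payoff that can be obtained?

This is a 0-1 knapsack instance.
Take Q, J, U, and T: cost 4 + 2 + 6 + 13 = 25 ≤ 29, payoff 7 + 16 + 12 + 17 = 52.
No other feasible combination does better.

52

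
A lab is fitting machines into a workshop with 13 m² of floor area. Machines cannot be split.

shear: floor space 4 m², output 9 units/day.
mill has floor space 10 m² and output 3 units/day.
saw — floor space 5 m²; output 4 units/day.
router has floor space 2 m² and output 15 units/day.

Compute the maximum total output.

28

Take shear, saw, and router: floor space 4 + 5 + 2 = 11 ≤ 13, output 9 + 4 + 15 = 28.
No other feasible combination does better.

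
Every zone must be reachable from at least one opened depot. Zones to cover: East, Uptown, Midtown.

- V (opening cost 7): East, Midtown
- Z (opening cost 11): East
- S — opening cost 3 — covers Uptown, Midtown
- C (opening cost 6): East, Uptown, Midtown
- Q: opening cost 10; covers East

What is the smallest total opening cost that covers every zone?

6

The greedy cost-per-new-zone heuristic would pick S and C for 9, but a cheaper cover exists.
C alone covers East, Uptown, Midtown — every zone.
Total opening cost: 6.
No cover costs less than 6.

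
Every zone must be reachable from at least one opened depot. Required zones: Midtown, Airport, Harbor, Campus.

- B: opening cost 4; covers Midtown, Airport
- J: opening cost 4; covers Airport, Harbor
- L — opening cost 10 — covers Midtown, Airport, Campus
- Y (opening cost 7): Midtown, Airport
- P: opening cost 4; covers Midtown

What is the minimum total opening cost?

The greedy cost-per-new-zone heuristic would pick B, J, and L for 18, but a cheaper cover exists.
Choose J and L: together they cover Midtown, Airport, Harbor, Campus — every zone.
Total opening cost: 4 + 10 = 14.
No cover costs less than 14.

14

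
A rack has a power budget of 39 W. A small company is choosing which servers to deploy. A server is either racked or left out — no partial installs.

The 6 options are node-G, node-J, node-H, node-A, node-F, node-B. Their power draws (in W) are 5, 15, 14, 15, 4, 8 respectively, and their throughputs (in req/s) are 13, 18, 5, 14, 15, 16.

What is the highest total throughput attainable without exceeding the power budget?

62

This is a 0-1 knapsack instance.
node-G + node-A + node-F + node-B: power draw 5 + 15 + 4 + 8 = 32 ≤ 39, throughput 13 + 14 + 15 + 16 = 58.
node-G + node-J + node-F + node-B: power draw 5 + 15 + 4 + 8 = 32 ≤ 39, throughput 13 + 18 + 15 + 16 = 62.
node-G + node-J + node-A + node-F: power draw 5 + 15 + 15 + 4 = 39 ≤ 39, throughput 13 + 18 + 14 + 15 = 60.
Best is node-G, node-J, node-F, and node-B with total throughput 62.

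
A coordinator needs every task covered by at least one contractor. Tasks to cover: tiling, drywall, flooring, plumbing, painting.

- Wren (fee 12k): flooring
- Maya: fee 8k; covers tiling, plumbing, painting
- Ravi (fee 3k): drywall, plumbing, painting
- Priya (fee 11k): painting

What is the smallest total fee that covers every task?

23

Choose Wren, Maya, and Ravi: together they cover tiling, drywall, flooring, plumbing, painting — every task.
Total fee: 12 + 8 + 3 = 23.
No cover costs less than 23.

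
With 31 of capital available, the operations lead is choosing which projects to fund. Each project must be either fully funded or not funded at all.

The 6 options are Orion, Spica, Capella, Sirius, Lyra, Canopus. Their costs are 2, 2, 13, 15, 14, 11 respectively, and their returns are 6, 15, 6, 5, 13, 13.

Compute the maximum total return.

47

Spica + Lyra + Canopus: cost 2 + 14 + 11 = 27 ≤ 31, return 15 + 13 + 13 = 41.
Orion + Spica + Lyra + Canopus: cost 2 + 2 + 14 + 11 = 29 ≤ 31, return 6 + 15 + 13 + 13 = 47.
Orion + Spica + Capella + Canopus: cost 2 + 2 + 13 + 11 = 28 ≤ 31, return 6 + 15 + 6 + 13 = 40.
Best is Orion, Spica, Lyra, and Canopus with total return 47.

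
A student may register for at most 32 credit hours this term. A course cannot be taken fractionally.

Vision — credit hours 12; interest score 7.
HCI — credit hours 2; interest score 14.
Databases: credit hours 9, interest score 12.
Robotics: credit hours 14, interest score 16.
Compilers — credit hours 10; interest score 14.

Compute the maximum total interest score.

44

Treat it as a binary knapsack problem.
HCI + Databases + Compilers: credit hours 2 + 9 + 10 = 21 ≤ 32, interest score 14 + 12 + 14 = 40.
HCI + Databases + Robotics: credit hours 2 + 9 + 14 = 25 ≤ 32, interest score 14 + 12 + 16 = 42.
HCI + Robotics + Compilers: credit hours 2 + 14 + 10 = 26 ≤ 32, interest score 14 + 16 + 14 = 44.
Best is HCI, Robotics, and Compilers with total interest score 44.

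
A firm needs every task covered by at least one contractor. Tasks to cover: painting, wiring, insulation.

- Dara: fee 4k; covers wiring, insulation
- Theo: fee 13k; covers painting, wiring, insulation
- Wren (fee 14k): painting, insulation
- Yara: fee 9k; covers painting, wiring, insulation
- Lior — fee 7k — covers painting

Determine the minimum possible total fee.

The greedy cost-per-new-task heuristic would pick Dara and Lior for 11, but a cheaper cover exists.
Yara alone covers painting, wiring, insulation — every task.
Total fee: 9.
No cover costs less than 9.

9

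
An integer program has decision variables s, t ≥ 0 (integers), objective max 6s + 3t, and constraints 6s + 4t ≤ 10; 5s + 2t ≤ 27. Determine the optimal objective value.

(s,t)=(1,1) is feasible, giving 9.
(s,t)=(0,2) is feasible, giving 6.
(s,t)=(1,0) is feasible, giving 6.
The best lattice point is (1,1), giving 9.

9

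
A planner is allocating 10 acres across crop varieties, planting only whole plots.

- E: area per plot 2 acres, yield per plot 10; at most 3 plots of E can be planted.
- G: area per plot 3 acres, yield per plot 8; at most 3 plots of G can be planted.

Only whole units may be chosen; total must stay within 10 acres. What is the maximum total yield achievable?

38

This is a bounded integer knapsack.
E has the best ratio (10/2); taking only E gives at most 3×10 = 30 (stopped by the supply cap of 3).
Mixing does better — 3×E and 1×G: area 9 ≤ 10, yield 3·10 + 1·8 = 38.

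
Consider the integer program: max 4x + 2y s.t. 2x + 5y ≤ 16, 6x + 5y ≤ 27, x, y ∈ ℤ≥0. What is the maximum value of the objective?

(x,y)=(4,0) is feasible, giving 16.
(x,y)=(3,1) is feasible, giving 14.
(x,y)=(3,0) is feasible, giving 12.
Maximum is 16 at (x,y)=(4,0).

16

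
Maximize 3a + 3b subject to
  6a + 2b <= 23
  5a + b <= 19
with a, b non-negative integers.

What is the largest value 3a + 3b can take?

The continuous relaxation peaks at (0, 11.5) with value 34.50; rounding to a feasible lattice point costs some objective.
(a,b)=(0,11): 6·0+2·11=22≤23, 5·0+1·11=11≤19, objective 33.
(a,b)=(0,10): 6·0+2·10=20≤23, 5·0+1·10=10≤19, objective 30.
No feasible integer point exceeds 33.

33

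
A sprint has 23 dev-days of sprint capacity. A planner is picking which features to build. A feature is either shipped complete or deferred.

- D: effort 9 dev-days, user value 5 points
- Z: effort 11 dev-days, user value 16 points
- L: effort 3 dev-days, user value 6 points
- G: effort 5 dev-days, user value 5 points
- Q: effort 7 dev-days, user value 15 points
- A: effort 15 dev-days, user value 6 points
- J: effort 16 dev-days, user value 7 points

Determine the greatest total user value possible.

Z + L + Q: effort 11 + 3 + 7 = 21 ≤ 23, user value 16 + 6 + 15 = 37.
Z + Q: effort 11 + 7 = 18 ≤ 23, user value 16 + 15 = 31.
Z + G + Q: effort 11 + 5 + 7 = 23 ≤ 23, user value 16 + 5 + 15 = 36.
Best is Z, L, and Q with total user value 37.

37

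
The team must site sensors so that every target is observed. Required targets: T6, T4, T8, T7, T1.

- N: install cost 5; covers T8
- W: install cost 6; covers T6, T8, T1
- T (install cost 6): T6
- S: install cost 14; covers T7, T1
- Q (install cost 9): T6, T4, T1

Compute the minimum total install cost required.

28

The greedy cost-per-new-target heuristic would pick W, Q, and S for 29, but a cheaper cover exists.
Choose N, S, and Q: together they cover T6, T4, T8, T7, T1 — every target.
Total install cost: 5 + 14 + 9 = 28.
No cover costs less than 28.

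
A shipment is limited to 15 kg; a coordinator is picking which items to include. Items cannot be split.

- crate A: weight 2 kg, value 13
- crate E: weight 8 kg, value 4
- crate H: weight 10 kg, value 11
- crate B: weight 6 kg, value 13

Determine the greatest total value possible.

26

crate A + crate E: weight 2 + 8 = 10 ≤ 15, value 13 + 4 = 17.
crate A + crate H: weight 2 + 10 = 12 ≤ 15, value 13 + 11 = 24.
crate A + crate B: weight 2 + 6 = 8 ≤ 15, value 13 + 13 = 26.
Best is crate A and crate B with total value 26.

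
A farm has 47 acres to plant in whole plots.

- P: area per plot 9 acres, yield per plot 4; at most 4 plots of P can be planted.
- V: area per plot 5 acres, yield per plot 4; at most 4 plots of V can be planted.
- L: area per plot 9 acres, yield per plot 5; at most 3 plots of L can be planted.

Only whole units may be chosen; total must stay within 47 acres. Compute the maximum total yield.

This is a bounded integer knapsack.
4×V and 3×L: area 47 ≤ 47, yield 4·4 + 3·5 = 31.
1×P, 4×V, and 2×L: area 47 ≤ 47, yield 1·4 + 4·4 + 2·5 = 30.
Best is 31.

31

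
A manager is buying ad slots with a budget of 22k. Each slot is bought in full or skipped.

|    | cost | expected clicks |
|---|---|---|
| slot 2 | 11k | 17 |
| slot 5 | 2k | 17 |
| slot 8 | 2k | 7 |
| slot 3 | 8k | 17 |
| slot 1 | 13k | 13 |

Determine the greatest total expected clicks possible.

51

Allowing fractional choices, the relaxed optimum would be about 56.5, but ad slots are indivisible.
slot 5 + slot 8 + slot 3: cost 2 + 2 + 8 = 12 ≤ 22, expected clicks 17 + 7 + 17 = 41.
slot 2 + slot 5 + slot 3: cost 11 + 2 + 8 = 21 ≤ 22, expected clicks 17 + 17 + 17 = 51.
Best is slot 2, slot 5, and slot 3 with total expected clicks 51.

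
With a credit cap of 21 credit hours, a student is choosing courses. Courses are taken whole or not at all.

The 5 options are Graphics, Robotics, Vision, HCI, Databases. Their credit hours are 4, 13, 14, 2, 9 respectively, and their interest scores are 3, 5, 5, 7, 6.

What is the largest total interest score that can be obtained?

16

This is a 0-1 knapsack instance.
Graphics + HCI + Databases: credit hours 4 + 2 + 9 = 15 ≤ 21, interest score 3 + 7 + 6 = 16.
Graphics + Vision + HCI: credit hours 4 + 14 + 2 = 20 ≤ 21, interest score 3 + 5 + 7 = 15.
Graphics + Robotics + HCI: credit hours 4 + 13 + 2 = 19 ≤ 21, interest score 3 + 5 + 7 = 15.
Best is Graphics, HCI, and Databases with total interest score 16.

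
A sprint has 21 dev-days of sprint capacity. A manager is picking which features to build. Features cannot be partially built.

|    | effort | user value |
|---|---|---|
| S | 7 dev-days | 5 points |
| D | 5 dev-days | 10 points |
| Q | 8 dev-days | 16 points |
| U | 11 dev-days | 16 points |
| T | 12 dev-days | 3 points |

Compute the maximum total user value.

32

This is an integer program with binary decision variables.
Allowing fractional choices, the relaxed optimum would be about 37.6, but features are indivisible.
Q + U: effort 8 + 11 = 19 ≤ 21, user value 16 + 16 = 32.
D + Q: effort 5 + 8 = 13 ≤ 21, user value 10 + 16 = 26.
S + D + Q: effort 7 + 5 + 8 = 20 ≤ 21, user value 5 + 10 + 16 = 31.
Best is Q and U with total user value 32.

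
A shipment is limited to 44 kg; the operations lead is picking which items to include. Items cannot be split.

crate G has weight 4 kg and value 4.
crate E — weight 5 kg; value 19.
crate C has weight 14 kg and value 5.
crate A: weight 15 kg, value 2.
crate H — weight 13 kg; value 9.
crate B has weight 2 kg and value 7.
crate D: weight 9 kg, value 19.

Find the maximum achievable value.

Allowing fractional choices, the relaxed optimum would be about 61.9, but items are indivisible.
crate E + crate C + crate H + crate B + crate D: weight 5 + 14 + 13 + 2 + 9 = 43 ≤ 44, value 19 + 5 + 9 + 7 + 19 = 59.
crate G + crate E + crate H + crate B + crate D: weight 4 + 5 + 13 + 2 + 9 = 33 ≤ 44, value 4 + 19 + 9 + 7 + 19 = 58.
crate E + crate A + crate H + crate B + crate D: weight 5 + 15 + 13 + 2 + 9 = 44 ≤ 44, value 19 + 2 + 9 + 7 + 19 = 56.
Best is crate E, crate C, crate H, crate B, and crate D with total value 59.

59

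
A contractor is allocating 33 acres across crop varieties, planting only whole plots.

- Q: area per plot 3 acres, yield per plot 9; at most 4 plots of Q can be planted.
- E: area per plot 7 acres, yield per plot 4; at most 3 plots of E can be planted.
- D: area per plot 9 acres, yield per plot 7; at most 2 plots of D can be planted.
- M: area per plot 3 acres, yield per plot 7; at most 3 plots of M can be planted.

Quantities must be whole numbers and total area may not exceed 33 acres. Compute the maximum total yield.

Take 4×Q, 1×D, and 3×M: area 30 ≤ 33, yield 4·9 + 1·7 + 3·7 = 64.
Q has the best ratio (9/3) and is taken to its limit of 4; remaining capacity is filled optimally with the others.

64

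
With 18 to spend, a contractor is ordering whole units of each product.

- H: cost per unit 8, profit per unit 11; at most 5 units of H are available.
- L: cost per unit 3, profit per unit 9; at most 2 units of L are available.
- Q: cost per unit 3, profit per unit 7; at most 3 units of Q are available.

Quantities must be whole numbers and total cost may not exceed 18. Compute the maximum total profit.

39

2×L and 3×Q: cost 15 ≤ 18, profit 2·9 + 3·7 = 39.
1×H, 2×L, and 1×Q: cost 17 ≤ 18, profit 1·11 + 2·9 + 1·7 = 36.
Best is 39.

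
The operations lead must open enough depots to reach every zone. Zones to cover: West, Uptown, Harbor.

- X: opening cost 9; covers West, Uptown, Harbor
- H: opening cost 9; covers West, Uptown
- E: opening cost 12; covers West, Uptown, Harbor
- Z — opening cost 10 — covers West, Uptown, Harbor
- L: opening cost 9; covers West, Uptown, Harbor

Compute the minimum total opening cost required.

9

X alone covers West, Uptown, Harbor — every zone.
Total opening cost: 9.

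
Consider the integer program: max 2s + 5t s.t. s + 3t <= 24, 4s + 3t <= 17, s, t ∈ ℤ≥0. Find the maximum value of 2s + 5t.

25

(s,t)=(0,5): 1·0+3·5=15≤24, 4·0+3·5=15≤17, objective 25.
(s,t)=(1,4): 1·1+3·4=13≤24, 4·1+3·4=16≤17, objective 22.
Maximum is 25 at (s,t)=(0,5).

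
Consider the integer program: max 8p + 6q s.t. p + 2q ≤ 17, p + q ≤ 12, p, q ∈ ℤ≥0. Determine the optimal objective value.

96

(p,q)=(12,0): 1·12+2·0=12≤17, 1·12+1·0=12≤12, objective 96.
(p,q)=(11,1): 1·11+2·1=13≤17, 1·11+1·1=12≤12, objective 94.
(p,q)=(11,0): 1·11+2·0=11≤17, 1·11+1·0=11≤12, objective 88.
The best lattice point is (12,0), giving 96.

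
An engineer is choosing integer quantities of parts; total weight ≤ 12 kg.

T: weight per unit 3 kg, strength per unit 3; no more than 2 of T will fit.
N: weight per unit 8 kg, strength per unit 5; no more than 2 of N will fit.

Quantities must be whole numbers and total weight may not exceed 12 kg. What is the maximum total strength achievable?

8

T has the best ratio (3/3); taking only T gives at most 2×3 = 6 (stopped by the supply cap of 2).
Mixing does better — 1×T and 1×N: weight 11 ≤ 12, strength 1·3 + 1·5 = 8.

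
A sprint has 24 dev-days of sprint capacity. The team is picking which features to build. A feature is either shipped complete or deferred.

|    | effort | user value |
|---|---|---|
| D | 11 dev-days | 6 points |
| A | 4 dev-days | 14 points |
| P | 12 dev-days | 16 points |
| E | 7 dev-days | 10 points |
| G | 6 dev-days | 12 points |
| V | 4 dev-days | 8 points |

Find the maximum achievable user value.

44

Allowing fractional choices, the relaxed optimum would be about 48.0, but features are indivisible.
A + P + G: effort 4 + 12 + 6 = 22 ≤ 24, user value 14 + 16 + 12 = 42.
A + P + E: effort 4 + 12 + 7 = 23 ≤ 24, user value 14 + 16 + 10 = 40.
A + E + G + V: effort 4 + 7 + 6 + 4 = 21 ≤ 24, user value 14 + 10 + 12 + 8 = 44.
Best is A, E, G, and V with total user value 44.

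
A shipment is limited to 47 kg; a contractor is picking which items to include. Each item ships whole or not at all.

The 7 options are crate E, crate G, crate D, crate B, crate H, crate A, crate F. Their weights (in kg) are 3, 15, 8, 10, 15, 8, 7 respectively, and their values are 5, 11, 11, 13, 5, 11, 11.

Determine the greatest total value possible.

51

crate E + crate G + crate B + crate A + crate F: weight 3 + 15 + 10 + 8 + 7 = 43 ≤ 47, value 5 + 11 + 13 + 11 + 11 = 51.
crate E + crate D + crate B + crate A + crate F: weight 3 + 8 + 10 + 8 + 7 = 36 ≤ 47, value 5 + 11 + 13 + 11 + 11 = 51.
crate E + crate G + crate D + crate B + crate F: weight 3 + 15 + 8 + 10 + 7 = 43 ≤ 47, value 5 + 11 + 11 + 13 + 11 = 51.
The maximum value is 51; one optimal choice is crate E, crate D, crate B, crate A, and crate F.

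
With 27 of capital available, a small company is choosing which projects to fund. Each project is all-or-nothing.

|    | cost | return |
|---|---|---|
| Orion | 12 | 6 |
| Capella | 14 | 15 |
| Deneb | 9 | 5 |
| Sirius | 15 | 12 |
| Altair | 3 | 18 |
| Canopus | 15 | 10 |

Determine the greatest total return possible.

38

Treat it as a binary knapsack problem.
Take Capella, Deneb, and Altair: cost 14 + 9 + 3 = 26 ≤ 27, return 15 + 5 + 18 = 38.
No other feasible combination does better.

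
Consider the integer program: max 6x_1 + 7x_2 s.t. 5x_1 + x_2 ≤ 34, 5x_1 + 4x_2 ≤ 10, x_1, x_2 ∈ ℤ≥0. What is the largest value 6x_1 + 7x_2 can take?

The continuous relaxation peaks at (0, 2.5) with value 17.50; rounding to a feasible lattice point costs some objective.
(x_1,x_2)=(0,2): 5·0+1·2=2≤34, 5·0+4·2=8≤10, objective 14.
(x_1,x_2)=(1,1): 5·1+1·1=6≤34, 5·1+4·1=9≤10, objective 13.
(x_1,x_2)=(0,1): 5·0+1·1=1≤34, 5·0+4·1=4≤10, objective 7.
No feasible integer point exceeds 14.

14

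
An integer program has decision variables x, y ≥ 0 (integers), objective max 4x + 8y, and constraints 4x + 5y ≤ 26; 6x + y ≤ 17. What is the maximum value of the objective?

40

Relaxing integrality, the LP optimum is 41.60 at (x,y) = (0, 5.2), which is not an integer point.
(x,y)=(0,5): 4·0+5·5=25≤26, 6·0+1·5=5≤17, objective 40.
(x,y)=(1,4): 4·1+5·4=24≤26, 6·1+1·4=10≤17, objective 36.
(x,y)=(0,4): 4·0+5·4=20≤26, 6·0+1·4=4≤17, objective 32.
Maximum is 40 at (x,y)=(0,5).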